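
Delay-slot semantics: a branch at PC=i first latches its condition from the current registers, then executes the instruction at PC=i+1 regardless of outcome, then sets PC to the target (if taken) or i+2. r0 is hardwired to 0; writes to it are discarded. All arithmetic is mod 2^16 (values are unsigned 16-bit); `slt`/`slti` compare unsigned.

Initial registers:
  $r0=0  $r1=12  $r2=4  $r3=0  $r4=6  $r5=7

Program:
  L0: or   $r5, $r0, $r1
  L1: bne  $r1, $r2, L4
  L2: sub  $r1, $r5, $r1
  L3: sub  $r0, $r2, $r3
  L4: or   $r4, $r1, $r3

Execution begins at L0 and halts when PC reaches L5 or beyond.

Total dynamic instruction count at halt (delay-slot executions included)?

#0 or   $r5, $r0, $r1 ; 0/12/4/0/6/12
#1 bne  $r1, $r2, L4 ; 0/12/4/0/6/12 ; →target
#2 sub  $r1, $r5, $r1 ; 0/0/4/0/6/12
#4 or   $r4, $r1, $r3 ; 0/0/4/0/0/12

4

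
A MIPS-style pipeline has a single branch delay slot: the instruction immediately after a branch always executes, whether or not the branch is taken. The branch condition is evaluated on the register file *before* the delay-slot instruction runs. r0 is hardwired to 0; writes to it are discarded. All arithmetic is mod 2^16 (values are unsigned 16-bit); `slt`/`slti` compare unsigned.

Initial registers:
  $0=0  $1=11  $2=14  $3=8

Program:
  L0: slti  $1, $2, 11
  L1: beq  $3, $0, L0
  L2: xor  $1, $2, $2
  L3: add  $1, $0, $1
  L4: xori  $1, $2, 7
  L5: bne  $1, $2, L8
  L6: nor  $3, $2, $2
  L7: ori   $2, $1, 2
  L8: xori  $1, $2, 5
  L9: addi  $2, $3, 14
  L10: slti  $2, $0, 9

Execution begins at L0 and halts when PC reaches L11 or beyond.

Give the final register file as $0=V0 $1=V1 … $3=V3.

[0] slti  $1, $2, 11  →  {$0:0, $1:0, $2:14, $3:8}
[1] beq  $3, $0, L0  →  {$0:0, $1:0, $2:14, $3:8}  ⟨branch fallthrough⟩
[2] xor  $1, $2, $2  →  {$0:0, $1:0, $2:14, $3:8}
[3] add  $1, $0, $1  →  {$0:0, $1:0, $2:14, $3:8}
[4] xori  $1, $2, 7  →  {$0:0, $1:9, $2:14, $3:8}
[5] bne  $1, $2, L8  →  {$0:0, $1:9, $2:14, $3:8}  ⟨branch taken⟩
[6] nor  $3, $2, $2  →  {$0:0, $1:9, $2:14, $3:65521}
[8] xori  $1, $2, 5  →  {$0:0, $1:11, $2:14, $3:65521}
[9] addi  $2, $3, 14  →  {$0:0, $1:11, $2:65535, $3:65521}
[10] slti  $2, $0, 9  →  {$0:0, $1:11, $2:1, $3:65521}

$0=0 $1=11 $2=1 $3=65521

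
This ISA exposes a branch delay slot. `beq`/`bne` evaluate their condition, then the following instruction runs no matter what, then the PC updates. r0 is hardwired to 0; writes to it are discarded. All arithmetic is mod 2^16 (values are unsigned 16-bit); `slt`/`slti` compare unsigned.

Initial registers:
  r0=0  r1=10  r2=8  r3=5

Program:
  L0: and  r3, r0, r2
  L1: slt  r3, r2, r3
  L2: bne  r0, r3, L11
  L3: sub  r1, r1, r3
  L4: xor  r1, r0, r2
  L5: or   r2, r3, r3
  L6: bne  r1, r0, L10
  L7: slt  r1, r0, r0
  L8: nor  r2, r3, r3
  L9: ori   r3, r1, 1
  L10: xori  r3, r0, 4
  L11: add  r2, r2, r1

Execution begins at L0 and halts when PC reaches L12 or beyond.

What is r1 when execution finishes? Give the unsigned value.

0

PC=0  and  r3, r0, r2        | r0=0 r1=10 r2=8 r3=0
PC=1  slt  r3, r2, r3        | r0=0 r1=10 r2=8 r3=0
PC=2  bne  r0, r3, L11       | r0=0 r1=10 r2=8 r3=0  [not taken]
PC=3  sub  r1, r1, r3        | r0=0 r1=10 r2=8 r3=0
PC=4  xor  r1, r0, r2        | r0=0 r1=8 r2=8 r3=0
PC=5  or   r2, r3, r3        | r0=0 r1=8 r2=0 r3=0
PC=6  bne  r1, r0, L10       | r0=0 r1=8 r2=0 r3=0  [TAKEN]
PC=7  slt  r1, r0, r0        | r0=0 r1=0 r2=0 r3=0
PC=10 xori  r3, r0, 4        | r0=0 r1=0 r2=0 r3=4
PC=11 add  r2, r2, r1        | r0=0 r1=0 r2=0 r3=4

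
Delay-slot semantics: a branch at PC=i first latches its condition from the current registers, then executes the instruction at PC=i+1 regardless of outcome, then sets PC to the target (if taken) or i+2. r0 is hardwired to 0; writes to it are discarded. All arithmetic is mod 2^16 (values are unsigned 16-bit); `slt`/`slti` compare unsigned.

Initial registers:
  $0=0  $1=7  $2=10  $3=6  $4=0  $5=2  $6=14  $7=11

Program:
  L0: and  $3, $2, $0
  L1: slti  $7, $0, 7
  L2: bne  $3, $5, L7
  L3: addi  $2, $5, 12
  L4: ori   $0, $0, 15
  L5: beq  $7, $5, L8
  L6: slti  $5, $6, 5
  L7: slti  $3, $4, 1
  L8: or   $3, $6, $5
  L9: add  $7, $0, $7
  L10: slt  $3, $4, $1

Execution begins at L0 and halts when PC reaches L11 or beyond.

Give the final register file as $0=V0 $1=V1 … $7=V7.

$0=0 $1=7 $2=14 $3=1 $4=0 $5=2 $6=14 $7=1

#0 and  $3, $2, $0 ; 0/7/10/0/0/2/14/11
#1 slti  $7, $0, 7 ; 0/7/10/0/0/2/14/1
#2 bne  $3, $5, L7 ; 0/7/10/0/0/2/14/1 ; →target
#3 addi  $2, $5, 12 ; 0/7/14/0/0/2/14/1
#7 slti  $3, $4, 1 ; 0/7/14/1/0/2/14/1
#8 or   $3, $6, $5 ; 0/7/14/14/0/2/14/1
#9 add  $7, $0, $7 ; 0/7/14/14/0/2/14/1
#10 slt  $3, $4, $1 ; 0/7/14/1/0/2/14/1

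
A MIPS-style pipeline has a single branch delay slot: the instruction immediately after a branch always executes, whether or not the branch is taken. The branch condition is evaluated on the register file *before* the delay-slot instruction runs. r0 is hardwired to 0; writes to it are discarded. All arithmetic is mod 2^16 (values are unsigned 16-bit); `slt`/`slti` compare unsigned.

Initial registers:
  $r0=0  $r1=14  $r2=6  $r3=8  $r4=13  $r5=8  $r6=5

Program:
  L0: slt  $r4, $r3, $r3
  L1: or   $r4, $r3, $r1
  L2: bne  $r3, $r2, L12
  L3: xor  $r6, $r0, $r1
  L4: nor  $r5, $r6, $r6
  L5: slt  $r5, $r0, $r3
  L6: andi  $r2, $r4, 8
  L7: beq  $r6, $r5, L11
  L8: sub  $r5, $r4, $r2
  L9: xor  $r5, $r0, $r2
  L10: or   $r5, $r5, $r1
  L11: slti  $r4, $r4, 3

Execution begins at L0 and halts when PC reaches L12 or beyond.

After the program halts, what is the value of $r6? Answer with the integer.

14

  step pc=0: slt  $r4, $r3, $r3  regs=(0,14,6,8,0,8,5)
  step pc=1: or   $r4, $r3, $r1  regs=(0,14,6,8,14,8,5)
  step pc=2: bne  $r3, $r2, L12  cond=T  regs=(0,14,6,8,14,8,5)
  step pc=3: xor  $r6, $r0, $r1  regs=(0,14,6,8,14,8,14)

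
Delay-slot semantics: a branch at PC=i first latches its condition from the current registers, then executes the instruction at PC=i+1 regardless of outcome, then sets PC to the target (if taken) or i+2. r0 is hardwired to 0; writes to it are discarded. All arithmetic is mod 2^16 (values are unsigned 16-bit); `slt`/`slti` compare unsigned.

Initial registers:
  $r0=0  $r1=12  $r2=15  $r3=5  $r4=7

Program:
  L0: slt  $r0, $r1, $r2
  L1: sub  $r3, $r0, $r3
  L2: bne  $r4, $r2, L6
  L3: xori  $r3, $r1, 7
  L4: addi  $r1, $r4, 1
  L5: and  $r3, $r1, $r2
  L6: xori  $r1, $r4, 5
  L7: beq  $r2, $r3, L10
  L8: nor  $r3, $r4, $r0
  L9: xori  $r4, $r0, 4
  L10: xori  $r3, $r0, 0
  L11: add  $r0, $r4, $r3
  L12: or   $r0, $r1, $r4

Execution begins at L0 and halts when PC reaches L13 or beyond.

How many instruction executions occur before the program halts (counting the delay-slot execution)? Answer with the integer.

11

PC=0  slt  $r0, $r1, $r2     | $r0=0 $r1=12 $r2=15 $r3=5 $r4=7
PC=1  sub  $r3, $r0, $r3     | $r0=0 $r1=12 $r2=15 $r3=65531 $r4=7
PC=2  bne  $r4, $r2, L6      | $r0=0 $r1=12 $r2=15 $r3=65531 $r4=7  [TAKEN]
PC=3  xori  $r3, $r1, 7      | $r0=0 $r1=12 $r2=15 $r3=11 $r4=7
PC=6  xori  $r1, $r4, 5      | $r0=0 $r1=2 $r2=15 $r3=11 $r4=7
PC=7  beq  $r2, $r3, L10     | $r0=0 $r1=2 $r2=15 $r3=11 $r4=7  [not taken]
PC=8  nor  $r3, $r4, $r0     | $r0=0 $r1=2 $r2=15 $r3=65528 $r4=7
PC=9  xori  $r4, $r0, 4      | $r0=0 $r1=2 $r2=15 $r3=65528 $r4=4
PC=10 xori  $r3, $r0, 0      | $r0=0 $r1=2 $r2=15 $r3=0 $r4=4
PC=11 add  $r0, $r4, $r3     | $r0=0 $r1=2 $r2=15 $r3=0 $r4=4
PC=12 or   $r0, $r1, $r4     | $r0=0 $r1=2 $r2=15 $r3=0 $r4=4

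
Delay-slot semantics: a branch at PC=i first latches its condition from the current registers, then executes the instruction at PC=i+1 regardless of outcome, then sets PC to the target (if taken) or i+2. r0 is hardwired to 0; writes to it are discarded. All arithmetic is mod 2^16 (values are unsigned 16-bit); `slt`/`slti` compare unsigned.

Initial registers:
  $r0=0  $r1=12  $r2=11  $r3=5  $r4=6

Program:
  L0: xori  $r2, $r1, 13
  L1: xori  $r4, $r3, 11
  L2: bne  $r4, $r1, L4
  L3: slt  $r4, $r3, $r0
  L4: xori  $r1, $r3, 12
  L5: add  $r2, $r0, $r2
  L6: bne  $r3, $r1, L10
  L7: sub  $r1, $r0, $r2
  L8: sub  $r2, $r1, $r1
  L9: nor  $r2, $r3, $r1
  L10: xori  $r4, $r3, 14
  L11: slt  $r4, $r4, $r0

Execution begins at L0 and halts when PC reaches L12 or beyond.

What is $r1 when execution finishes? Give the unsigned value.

65535

#0 xori  $r2, $r1, 13 ; 0/12/1/5/6
#1 xori  $r4, $r3, 11 ; 0/12/1/5/14
#2 bne  $r4, $r1, L4 ; 0/12/1/5/14 ; →target
#3 slt  $r4, $r3, $r0 ; 0/12/1/5/0
#4 xori  $r1, $r3, 12 ; 0/9/1/5/0
#5 add  $r2, $r0, $r2 ; 0/9/1/5/0
#6 bne  $r3, $r1, L10 ; 0/9/1/5/0 ; →target
#7 sub  $r1, $r0, $r2 ; 0/65535/1/5/0
#10 xori  $r4, $r3, 14 ; 0/65535/1/5/11
#11 slt  $r4, $r4, $r0 ; 0/65535/1/5/0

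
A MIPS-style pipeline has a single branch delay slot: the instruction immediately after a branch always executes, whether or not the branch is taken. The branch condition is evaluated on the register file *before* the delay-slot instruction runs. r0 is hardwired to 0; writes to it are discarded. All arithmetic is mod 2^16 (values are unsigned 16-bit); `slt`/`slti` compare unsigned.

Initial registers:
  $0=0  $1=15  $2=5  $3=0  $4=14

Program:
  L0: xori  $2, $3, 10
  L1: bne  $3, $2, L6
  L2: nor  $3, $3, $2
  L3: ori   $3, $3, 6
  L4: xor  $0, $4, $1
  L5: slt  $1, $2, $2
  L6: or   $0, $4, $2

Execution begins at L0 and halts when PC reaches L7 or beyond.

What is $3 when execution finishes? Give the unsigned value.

  step pc=0: xori  $2, $3, 10  regs=(0,15,10,0,14)
  step pc=1: bne  $3, $2, L6  cond=T  regs=(0,15,10,0,14)
  step pc=2: nor  $3, $3, $2  regs=(0,15,10,65525,14)
  step pc=6: or   $0, $4, $2  regs=(0,15,10,65525,14)

65525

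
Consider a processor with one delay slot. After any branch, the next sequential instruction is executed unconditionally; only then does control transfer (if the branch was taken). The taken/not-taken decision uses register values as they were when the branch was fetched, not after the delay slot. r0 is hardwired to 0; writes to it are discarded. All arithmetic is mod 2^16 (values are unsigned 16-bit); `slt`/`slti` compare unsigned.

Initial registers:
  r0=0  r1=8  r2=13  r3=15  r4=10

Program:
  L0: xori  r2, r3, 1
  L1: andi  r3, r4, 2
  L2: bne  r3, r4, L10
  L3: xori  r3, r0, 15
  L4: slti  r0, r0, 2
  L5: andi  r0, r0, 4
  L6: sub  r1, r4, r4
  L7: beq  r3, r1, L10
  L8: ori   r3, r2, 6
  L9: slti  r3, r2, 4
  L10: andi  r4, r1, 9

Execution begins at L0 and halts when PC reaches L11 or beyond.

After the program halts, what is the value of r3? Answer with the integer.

PC=0  xori  r2, r3, 1        | r0=0 r1=8 r2=14 r3=15 r4=10
PC=1  andi  r3, r4, 2        | r0=0 r1=8 r2=14 r3=2 r4=10
PC=2  bne  r3, r4, L10       | r0=0 r1=8 r2=14 r3=2 r4=10  [TAKEN]
PC=3  xori  r3, r0, 15       | r0=0 r1=8 r2=14 r3=15 r4=10
PC=10 andi  r4, r1, 9        | r0=0 r1=8 r2=14 r3=15 r4=8

15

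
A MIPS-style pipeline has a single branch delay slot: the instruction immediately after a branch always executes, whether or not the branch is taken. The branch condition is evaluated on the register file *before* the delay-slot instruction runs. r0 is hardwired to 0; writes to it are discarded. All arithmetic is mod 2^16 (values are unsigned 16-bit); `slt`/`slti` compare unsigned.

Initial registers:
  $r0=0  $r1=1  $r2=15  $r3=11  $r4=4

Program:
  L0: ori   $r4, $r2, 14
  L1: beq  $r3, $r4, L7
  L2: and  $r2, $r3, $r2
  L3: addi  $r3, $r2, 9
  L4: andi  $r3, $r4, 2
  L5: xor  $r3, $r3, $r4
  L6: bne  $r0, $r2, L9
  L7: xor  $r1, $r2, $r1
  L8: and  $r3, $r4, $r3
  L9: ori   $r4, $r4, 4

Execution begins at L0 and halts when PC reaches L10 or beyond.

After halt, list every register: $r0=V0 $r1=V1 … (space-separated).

#0 ori   $r4, $r2, 14 ; 0/1/15/11/15
#1 beq  $r3, $r4, L7 ; 0/1/15/11/15 ; →fallthru
#2 and  $r2, $r3, $r2 ; 0/1/11/11/15
#3 addi  $r3, $r2, 9 ; 0/1/11/20/15
#4 andi  $r3, $r4, 2 ; 0/1/11/2/15
#5 xor  $r3, $r3, $r4 ; 0/1/11/13/15
#6 bne  $r0, $r2, L9 ; 0/1/11/13/15 ; →target
#7 xor  $r1, $r2, $r1 ; 0/10/11/13/15
#9 ori   $r4, $r4, 4 ; 0/10/11/13/15

$r0=0 $r1=10 $r2=11 $r3=13 $r4=15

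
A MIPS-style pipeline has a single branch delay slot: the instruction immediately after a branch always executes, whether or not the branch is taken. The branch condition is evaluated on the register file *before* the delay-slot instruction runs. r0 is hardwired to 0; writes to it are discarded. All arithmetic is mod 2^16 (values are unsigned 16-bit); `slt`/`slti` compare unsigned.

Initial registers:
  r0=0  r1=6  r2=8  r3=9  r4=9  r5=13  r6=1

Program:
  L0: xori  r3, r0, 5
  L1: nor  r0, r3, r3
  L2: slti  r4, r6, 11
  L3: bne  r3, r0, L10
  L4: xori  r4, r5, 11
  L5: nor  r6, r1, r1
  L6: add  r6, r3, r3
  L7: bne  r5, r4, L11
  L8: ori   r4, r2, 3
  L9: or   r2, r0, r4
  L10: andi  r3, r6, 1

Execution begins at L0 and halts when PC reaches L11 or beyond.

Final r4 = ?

[0] xori  r3, r0, 5  →  {r0:0, r1:6, r2:8, r3:5, r4:9, r5:13, r6:1}
[1] nor  r0, r3, r3  →  {r0:0, r1:6, r2:8, r3:5, r4:9, r5:13, r6:1}
[2] slti  r4, r6, 11  →  {r0:0, r1:6, r2:8, r3:5, r4:1, r5:13, r6:1}
[3] bne  r3, r0, L10  →  {r0:0, r1:6, r2:8, r3:5, r4:1, r5:13, r6:1}  ⟨branch taken⟩
[4] xori  r4, r5, 11  →  {r0:0, r1:6, r2:8, r3:5, r4:6, r5:13, r6:1}
[10] andi  r3, r6, 1  →  {r0:0, r1:6, r2:8, r3:1, r4:6, r5:13, r6:1}

6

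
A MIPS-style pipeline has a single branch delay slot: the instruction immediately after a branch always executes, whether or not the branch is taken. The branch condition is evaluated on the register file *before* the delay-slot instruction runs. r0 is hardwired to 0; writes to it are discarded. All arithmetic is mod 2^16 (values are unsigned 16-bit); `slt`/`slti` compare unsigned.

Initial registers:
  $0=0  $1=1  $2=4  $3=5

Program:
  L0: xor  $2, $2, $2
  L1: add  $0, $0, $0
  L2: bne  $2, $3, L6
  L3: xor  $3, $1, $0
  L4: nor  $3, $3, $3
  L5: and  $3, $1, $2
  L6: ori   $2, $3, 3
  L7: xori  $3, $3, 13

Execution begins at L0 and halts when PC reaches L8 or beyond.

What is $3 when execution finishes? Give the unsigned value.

12

PC=0  xor  $2, $2, $2        | $0=0 $1=1 $2=0 $3=5
PC=1  add  $0, $0, $0        | $0=0 $1=1 $2=0 $3=5
PC=2  bne  $2, $3, L6        | $0=0 $1=1 $2=0 $3=5  [TAKEN]
PC=3  xor  $3, $1, $0        | $0=0 $1=1 $2=0 $3=1
PC=6  ori   $2, $3, 3        | $0=0 $1=1 $2=3 $3=1
PC=7  xori  $3, $3, 13       | $0=0 $1=1 $2=3 $3=12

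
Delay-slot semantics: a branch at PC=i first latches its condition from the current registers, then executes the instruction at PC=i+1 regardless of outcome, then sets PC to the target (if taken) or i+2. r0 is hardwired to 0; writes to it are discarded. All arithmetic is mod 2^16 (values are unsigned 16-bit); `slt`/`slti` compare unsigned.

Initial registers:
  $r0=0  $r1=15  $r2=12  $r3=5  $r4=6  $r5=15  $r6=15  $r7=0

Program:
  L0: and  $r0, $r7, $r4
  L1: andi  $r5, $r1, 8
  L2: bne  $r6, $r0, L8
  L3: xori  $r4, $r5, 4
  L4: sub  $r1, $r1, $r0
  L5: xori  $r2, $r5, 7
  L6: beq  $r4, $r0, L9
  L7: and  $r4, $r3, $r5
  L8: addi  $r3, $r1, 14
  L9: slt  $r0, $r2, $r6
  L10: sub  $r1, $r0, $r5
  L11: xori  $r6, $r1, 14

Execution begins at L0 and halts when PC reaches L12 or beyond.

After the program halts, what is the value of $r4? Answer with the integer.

12

[0] and  $r0, $r7, $r4  →  {$r0:0, $r1:15, $r2:12, $r3:5, $r4:6, $r5:15, $r6:15, $r7:0}
[1] andi  $r5, $r1, 8  →  {$r0:0, $r1:15, $r2:12, $r3:5, $r4:6, $r5:8, $r6:15, $r7:0}
[2] bne  $r6, $r0, L8  →  {$r0:0, $r1:15, $r2:12, $r3:5, $r4:6, $r5:8, $r6:15, $r7:0}  ⟨branch taken⟩
[3] xori  $r4, $r5, 4  →  {$r0:0, $r1:15, $r2:12, $r3:5, $r4:12, $r5:8, $r6:15, $r7:0}
[8] addi  $r3, $r1, 14  →  {$r0:0, $r1:15, $r2:12, $r3:29, $r4:12, $r5:8, $r6:15, $r7:0}
[9] slt  $r0, $r2, $r6  →  {$r0:0, $r1:15, $r2:12, $r3:29, $r4:12, $r5:8, $r6:15, $r7:0}
[10] sub  $r1, $r0, $r5  →  {$r0:0, $r1:65528, $r2:12, $r3:29, $r4:12, $r5:8, $r6:15, $r7:0}
[11] xori  $r6, $r1, 14  →  {$r0:0, $r1:65528, $r2:12, $r3:29, $r4:12, $r5:8, $r6:65526, $r7:0}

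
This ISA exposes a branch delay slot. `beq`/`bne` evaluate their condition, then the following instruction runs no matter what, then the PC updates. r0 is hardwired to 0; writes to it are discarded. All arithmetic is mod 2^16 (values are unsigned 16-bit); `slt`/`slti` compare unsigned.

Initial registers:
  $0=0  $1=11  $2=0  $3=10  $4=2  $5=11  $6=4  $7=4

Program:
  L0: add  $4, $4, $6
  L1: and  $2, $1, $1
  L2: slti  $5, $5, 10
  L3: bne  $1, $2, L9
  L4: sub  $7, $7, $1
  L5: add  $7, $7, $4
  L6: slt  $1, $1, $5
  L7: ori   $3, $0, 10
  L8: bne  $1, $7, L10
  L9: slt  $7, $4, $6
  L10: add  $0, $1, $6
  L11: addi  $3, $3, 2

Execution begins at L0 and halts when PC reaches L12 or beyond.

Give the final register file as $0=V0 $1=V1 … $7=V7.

#0 add  $4, $4, $6 ; 0/11/0/10/6/11/4/4
#1 and  $2, $1, $1 ; 0/11/11/10/6/11/4/4
#2 slti  $5, $5, 10 ; 0/11/11/10/6/0/4/4
#3 bne  $1, $2, L9 ; 0/11/11/10/6/0/4/4 ; →fallthru
#4 sub  $7, $7, $1 ; 0/11/11/10/6/0/4/65529
#5 add  $7, $7, $4 ; 0/11/11/10/6/0/4/65535
#6 slt  $1, $1, $5 ; 0/0/11/10/6/0/4/65535
#7 ori   $3, $0, 10 ; 0/0/11/10/6/0/4/65535
#8 bne  $1, $7, L10 ; 0/0/11/10/6/0/4/65535 ; →target
#9 slt  $7, $4, $6 ; 0/0/11/10/6/0/4/0
#10 add  $0, $1, $6 ; 0/0/11/10/6/0/4/0
#11 addi  $3, $3, 2 ; 0/0/11/12/6/0/4/0

$0=0 $1=0 $2=11 $3=12 $4=6 $5=0 $6=4 $7=0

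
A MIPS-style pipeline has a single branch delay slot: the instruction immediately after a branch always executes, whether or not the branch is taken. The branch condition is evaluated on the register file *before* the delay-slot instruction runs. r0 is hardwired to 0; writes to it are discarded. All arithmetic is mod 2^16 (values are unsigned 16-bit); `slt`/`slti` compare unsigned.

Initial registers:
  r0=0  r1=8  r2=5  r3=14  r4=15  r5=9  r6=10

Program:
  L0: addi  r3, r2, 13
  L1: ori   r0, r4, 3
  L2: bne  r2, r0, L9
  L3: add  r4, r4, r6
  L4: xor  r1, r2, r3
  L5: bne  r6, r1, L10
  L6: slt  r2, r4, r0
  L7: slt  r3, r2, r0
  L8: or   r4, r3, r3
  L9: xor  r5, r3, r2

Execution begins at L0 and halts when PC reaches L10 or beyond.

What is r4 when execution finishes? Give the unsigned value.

25

  step pc=0: addi  r3, r2, 13  regs=(0,8,5,18,15,9,10)
  step pc=1: ori   r0, r4, 3  regs=(0,8,5,18,15,9,10)
  step pc=2: bne  r2, r0, L9  cond=T  regs=(0,8,5,18,15,9,10)
  step pc=3: add  r4, r4, r6  regs=(0,8,5,18,25,9,10)
  step pc=9: xor  r5, r3, r2  regs=(0,8,5,18,25,23,10)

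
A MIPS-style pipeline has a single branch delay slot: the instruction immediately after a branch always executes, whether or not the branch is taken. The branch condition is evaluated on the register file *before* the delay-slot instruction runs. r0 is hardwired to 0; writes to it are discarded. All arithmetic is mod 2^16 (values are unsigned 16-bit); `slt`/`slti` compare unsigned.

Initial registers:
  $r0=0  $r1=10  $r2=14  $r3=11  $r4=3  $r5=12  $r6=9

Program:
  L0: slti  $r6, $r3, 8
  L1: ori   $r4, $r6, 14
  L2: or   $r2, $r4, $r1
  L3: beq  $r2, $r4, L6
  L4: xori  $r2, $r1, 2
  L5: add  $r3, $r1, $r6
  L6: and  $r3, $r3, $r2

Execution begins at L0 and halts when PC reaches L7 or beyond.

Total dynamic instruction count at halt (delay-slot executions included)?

  step pc=0: slti  $r6, $r3, 8  regs=(0,10,14,11,3,12,0)
  step pc=1: ori   $r4, $r6, 14  regs=(0,10,14,11,14,12,0)
  step pc=2: or   $r2, $r4, $r1  regs=(0,10,14,11,14,12,0)
  step pc=3: beq  $r2, $r4, L6  cond=T  regs=(0,10,14,11,14,12,0)
  step pc=4: xori  $r2, $r1, 2  regs=(0,10,8,11,14,12,0)
  step pc=6: and  $r3, $r3, $r2  regs=(0,10,8,8,14,12,0)

6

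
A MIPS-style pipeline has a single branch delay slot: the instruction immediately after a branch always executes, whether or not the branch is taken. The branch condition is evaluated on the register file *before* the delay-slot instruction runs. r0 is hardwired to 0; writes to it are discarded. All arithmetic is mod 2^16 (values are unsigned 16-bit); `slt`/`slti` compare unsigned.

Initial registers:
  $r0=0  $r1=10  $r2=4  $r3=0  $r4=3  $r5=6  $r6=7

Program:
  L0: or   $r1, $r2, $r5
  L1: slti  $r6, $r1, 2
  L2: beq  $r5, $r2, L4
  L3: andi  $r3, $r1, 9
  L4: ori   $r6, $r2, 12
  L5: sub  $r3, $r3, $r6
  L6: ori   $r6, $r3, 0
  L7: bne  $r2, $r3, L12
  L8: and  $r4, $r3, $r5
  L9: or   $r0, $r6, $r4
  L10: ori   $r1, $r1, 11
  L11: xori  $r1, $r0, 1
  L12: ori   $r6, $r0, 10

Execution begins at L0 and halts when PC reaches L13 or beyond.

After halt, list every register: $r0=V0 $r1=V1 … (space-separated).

#0 or   $r1, $r2, $r5 ; 0/6/4/0/3/6/7
#1 slti  $r6, $r1, 2 ; 0/6/4/0/3/6/0
#2 beq  $r5, $r2, L4 ; 0/6/4/0/3/6/0 ; →fallthru
#3 andi  $r3, $r1, 9 ; 0/6/4/0/3/6/0
#4 ori   $r6, $r2, 12 ; 0/6/4/0/3/6/12
#5 sub  $r3, $r3, $r6 ; 0/6/4/65524/3/6/12
#6 ori   $r6, $r3, 0 ; 0/6/4/65524/3/6/65524
#7 bne  $r2, $r3, L12 ; 0/6/4/65524/3/6/65524 ; →target
#8 and  $r4, $r3, $r5 ; 0/6/4/65524/4/6/65524
#12 ori   $r6, $r0, 10 ; 0/6/4/65524/4/6/10

$r0=0 $r1=6 $r2=4 $r3=65524 $r4=4 $r5=6 $r6=10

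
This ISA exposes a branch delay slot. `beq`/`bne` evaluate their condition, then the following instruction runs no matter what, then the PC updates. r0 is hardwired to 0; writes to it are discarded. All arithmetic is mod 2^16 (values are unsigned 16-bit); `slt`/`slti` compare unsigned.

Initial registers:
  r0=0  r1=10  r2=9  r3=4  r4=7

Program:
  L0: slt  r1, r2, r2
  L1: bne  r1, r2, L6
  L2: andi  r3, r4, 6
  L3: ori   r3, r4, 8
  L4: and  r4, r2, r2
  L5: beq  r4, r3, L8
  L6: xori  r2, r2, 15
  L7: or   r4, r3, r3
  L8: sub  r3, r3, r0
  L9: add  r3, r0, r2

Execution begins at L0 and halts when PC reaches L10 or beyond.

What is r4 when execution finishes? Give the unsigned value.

PC=0  slt  r1, r2, r2        | r0=0 r1=0 r2=9 r3=4 r4=7
PC=1  bne  r1, r2, L6        | r0=0 r1=0 r2=9 r3=4 r4=7  [TAKEN]
PC=2  andi  r3, r4, 6        | r0=0 r1=0 r2=9 r3=6 r4=7
PC=6  xori  r2, r2, 15       | r0=0 r1=0 r2=6 r3=6 r4=7
PC=7  or   r4, r3, r3        | r0=0 r1=0 r2=6 r3=6 r4=6
PC=8  sub  r3, r3, r0        | r0=0 r1=0 r2=6 r3=6 r4=6
PC=9  add  r3, r0, r2        | r0=0 r1=0 r2=6 r3=6 r4=6

6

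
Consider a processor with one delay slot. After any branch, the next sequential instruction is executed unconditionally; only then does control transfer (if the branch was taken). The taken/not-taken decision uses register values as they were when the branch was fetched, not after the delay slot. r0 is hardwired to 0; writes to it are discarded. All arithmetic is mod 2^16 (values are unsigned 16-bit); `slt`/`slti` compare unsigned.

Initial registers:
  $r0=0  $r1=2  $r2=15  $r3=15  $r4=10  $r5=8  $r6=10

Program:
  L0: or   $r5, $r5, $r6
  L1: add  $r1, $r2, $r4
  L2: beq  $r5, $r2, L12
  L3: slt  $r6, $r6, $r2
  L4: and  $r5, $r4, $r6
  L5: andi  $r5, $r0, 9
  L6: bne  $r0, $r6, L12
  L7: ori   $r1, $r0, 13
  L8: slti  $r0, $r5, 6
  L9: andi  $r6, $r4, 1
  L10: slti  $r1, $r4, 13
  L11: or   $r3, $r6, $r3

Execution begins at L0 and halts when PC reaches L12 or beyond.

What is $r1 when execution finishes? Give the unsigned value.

  step pc=0: or   $r5, $r5, $r6  regs=(0,2,15,15,10,10,10)
  step pc=1: add  $r1, $r2, $r4  regs=(0,25,15,15,10,10,10)
  step pc=2: beq  $r5, $r2, L12  cond=F  regs=(0,25,15,15,10,10,10)
  step pc=3: slt  $r6, $r6, $r2  regs=(0,25,15,15,10,10,1)
  step pc=4: and  $r5, $r4, $r6  regs=(0,25,15,15,10,0,1)
  step pc=5: andi  $r5, $r0, 9  regs=(0,25,15,15,10,0,1)
  step pc=6: bne  $r0, $r6, L12  cond=T  regs=(0,25,15,15,10,0,1)
  step pc=7: ori   $r1, $r0, 13  regs=(0,13,15,15,10,0,1)

13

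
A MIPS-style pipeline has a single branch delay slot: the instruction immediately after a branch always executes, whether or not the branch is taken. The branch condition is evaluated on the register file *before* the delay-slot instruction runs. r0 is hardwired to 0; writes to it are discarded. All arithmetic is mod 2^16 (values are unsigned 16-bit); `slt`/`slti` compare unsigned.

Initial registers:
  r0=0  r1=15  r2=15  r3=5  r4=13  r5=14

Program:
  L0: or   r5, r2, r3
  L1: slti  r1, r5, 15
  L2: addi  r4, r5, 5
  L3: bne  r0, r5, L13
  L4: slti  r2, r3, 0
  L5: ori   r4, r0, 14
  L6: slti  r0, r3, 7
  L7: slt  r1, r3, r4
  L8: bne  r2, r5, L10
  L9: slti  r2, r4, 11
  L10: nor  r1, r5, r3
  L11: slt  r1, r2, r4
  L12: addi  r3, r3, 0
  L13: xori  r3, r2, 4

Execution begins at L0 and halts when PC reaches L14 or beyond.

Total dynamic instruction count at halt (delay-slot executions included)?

PC=0  or   r5, r2, r3        | r0=0 r1=15 r2=15 r3=5 r4=13 r5=15
PC=1  slti  r1, r5, 15       | r0=0 r1=0 r2=15 r3=5 r4=13 r5=15
PC=2  addi  r4, r5, 5        | r0=0 r1=0 r2=15 r3=5 r4=20 r5=15
PC=3  bne  r0, r5, L13       | r0=0 r1=0 r2=15 r3=5 r4=20 r5=15  [TAKEN]
PC=4  slti  r2, r3, 0        | r0=0 r1=0 r2=0 r3=5 r4=20 r5=15
PC=13 xori  r3, r2, 4        | r0=0 r1=0 r2=0 r3=4 r4=20 r5=15

6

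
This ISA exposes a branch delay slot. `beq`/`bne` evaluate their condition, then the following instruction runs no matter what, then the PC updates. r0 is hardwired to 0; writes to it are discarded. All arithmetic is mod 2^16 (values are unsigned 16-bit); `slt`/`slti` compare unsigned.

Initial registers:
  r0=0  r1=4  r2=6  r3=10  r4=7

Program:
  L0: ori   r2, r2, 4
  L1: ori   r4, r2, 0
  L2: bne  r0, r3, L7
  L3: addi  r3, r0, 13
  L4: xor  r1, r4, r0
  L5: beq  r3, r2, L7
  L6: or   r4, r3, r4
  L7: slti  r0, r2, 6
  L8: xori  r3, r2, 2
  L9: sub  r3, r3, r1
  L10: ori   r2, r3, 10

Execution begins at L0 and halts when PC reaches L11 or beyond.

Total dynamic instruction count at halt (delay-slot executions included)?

8

#0 ori   r2, r2, 4 ; 0/4/6/10/7
#1 ori   r4, r2, 0 ; 0/4/6/10/6
#2 bne  r0, r3, L7 ; 0/4/6/10/6 ; →target
#3 addi  r3, r0, 13 ; 0/4/6/13/6
#7 slti  r0, r2, 6 ; 0/4/6/13/6
#8 xori  r3, r2, 2 ; 0/4/6/4/6
#9 sub  r3, r3, r1 ; 0/4/6/0/6
#10 ori   r2, r3, 10 ; 0/4/10/0/6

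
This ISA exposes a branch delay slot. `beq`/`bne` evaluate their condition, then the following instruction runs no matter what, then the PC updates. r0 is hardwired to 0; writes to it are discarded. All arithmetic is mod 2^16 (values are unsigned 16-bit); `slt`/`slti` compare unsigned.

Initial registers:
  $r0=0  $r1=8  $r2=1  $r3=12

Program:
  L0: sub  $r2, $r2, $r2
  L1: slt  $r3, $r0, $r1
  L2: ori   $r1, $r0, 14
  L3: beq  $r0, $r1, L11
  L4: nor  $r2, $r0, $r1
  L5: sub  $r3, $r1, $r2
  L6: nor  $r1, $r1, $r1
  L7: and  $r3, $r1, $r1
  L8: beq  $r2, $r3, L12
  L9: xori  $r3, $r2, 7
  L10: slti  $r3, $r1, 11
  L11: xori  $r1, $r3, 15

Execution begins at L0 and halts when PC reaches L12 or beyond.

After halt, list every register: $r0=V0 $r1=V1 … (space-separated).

$r0=0 $r1=65521 $r2=65521 $r3=65526

  step pc=0: sub  $r2, $r2, $r2  regs=(0,8,0,12)
  step pc=1: slt  $r3, $r0, $r1  regs=(0,8,0,1)
  step pc=2: ori   $r1, $r0, 14  regs=(0,14,0,1)
  step pc=3: beq  $r0, $r1, L11  cond=F  regs=(0,14,0,1)
  step pc=4: nor  $r2, $r0, $r1  regs=(0,14,65521,1)
  step pc=5: sub  $r3, $r1, $r2  regs=(0,14,65521,29)
  step pc=6: nor  $r1, $r1, $r1  regs=(0,65521,65521,29)
  step pc=7: and  $r3, $r1, $r1  regs=(0,65521,65521,65521)
  step pc=8: beq  $r2, $r3, L12  cond=T  regs=(0,65521,65521,65521)
  step pc=9: xori  $r3, $r2, 7  regs=(0,65521,65521,65526)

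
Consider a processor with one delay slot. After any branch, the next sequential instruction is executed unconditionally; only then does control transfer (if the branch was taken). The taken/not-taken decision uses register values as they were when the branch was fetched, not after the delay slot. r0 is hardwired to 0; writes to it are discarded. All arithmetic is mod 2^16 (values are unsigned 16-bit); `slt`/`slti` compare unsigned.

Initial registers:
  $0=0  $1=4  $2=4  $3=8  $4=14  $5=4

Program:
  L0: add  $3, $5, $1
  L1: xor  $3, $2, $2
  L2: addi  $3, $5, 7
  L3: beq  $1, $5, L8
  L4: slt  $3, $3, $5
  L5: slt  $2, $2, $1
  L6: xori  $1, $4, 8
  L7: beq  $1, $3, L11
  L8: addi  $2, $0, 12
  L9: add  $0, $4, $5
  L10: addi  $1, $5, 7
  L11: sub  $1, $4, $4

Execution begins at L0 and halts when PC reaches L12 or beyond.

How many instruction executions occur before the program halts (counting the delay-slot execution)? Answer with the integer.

9

#0 add  $3, $5, $1 ; 0/4/4/8/14/4
#1 xor  $3, $2, $2 ; 0/4/4/0/14/4
#2 addi  $3, $5, 7 ; 0/4/4/11/14/4
#3 beq  $1, $5, L8 ; 0/4/4/11/14/4 ; →target
#4 slt  $3, $3, $5 ; 0/4/4/0/14/4
#8 addi  $2, $0, 12 ; 0/4/12/0/14/4
#9 add  $0, $4, $5 ; 0/4/12/0/14/4
#10 addi  $1, $5, 7 ; 0/11/12/0/14/4
#11 sub  $1, $4, $4 ; 0/0/12/0/14/4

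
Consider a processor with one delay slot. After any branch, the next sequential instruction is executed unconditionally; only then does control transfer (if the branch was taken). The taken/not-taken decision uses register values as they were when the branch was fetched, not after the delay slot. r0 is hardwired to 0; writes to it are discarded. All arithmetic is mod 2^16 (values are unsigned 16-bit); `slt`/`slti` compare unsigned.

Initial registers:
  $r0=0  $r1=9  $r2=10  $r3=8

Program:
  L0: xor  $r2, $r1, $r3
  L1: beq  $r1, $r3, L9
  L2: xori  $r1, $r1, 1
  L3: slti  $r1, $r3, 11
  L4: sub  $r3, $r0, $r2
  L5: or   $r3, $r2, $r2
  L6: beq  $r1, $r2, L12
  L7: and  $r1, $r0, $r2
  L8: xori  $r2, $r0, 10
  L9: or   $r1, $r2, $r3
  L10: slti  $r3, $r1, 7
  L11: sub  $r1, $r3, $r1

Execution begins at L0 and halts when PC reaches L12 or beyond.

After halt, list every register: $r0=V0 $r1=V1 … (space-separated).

[0] xor  $r2, $r1, $r3  →  {$r0:0, $r1:9, $r2:1, $r3:8}
[1] beq  $r1, $r3, L9  →  {$r0:0, $r1:9, $r2:1, $r3:8}  ⟨branch fallthrough⟩
[2] xori  $r1, $r1, 1  →  {$r0:0, $r1:8, $r2:1, $r3:8}
[3] slti  $r1, $r3, 11  →  {$r0:0, $r1:1, $r2:1, $r3:8}
[4] sub  $r3, $r0, $r2  →  {$r0:0, $r1:1, $r2:1, $r3:65535}
[5] or   $r3, $r2, $r2  →  {$r0:0, $r1:1, $r2:1, $r3:1}
[6] beq  $r1, $r2, L12  →  {$r0:0, $r1:1, $r2:1, $r3:1}  ⟨branch taken⟩
[7] and  $r1, $r0, $r2  →  {$r0:0, $r1:0, $r2:1, $r3:1}

$r0=0 $r1=0 $r2=1 $r3=1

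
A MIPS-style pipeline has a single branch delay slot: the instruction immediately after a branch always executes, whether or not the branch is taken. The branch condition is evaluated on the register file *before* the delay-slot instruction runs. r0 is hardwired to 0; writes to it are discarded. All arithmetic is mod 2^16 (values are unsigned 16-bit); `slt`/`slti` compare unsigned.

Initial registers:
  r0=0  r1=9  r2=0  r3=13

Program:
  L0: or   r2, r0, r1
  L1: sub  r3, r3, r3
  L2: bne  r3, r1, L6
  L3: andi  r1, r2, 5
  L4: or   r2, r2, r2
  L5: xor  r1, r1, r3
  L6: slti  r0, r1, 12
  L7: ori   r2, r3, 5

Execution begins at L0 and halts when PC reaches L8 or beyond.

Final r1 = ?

PC=0  or   r2, r0, r1        | r0=0 r1=9 r2=9 r3=13
PC=1  sub  r3, r3, r3        | r0=0 r1=9 r2=9 r3=0
PC=2  bne  r3, r1, L6        | r0=0 r1=9 r2=9 r3=0  [TAKEN]
PC=3  andi  r1, r2, 5        | r0=0 r1=1 r2=9 r3=0
PC=6  slti  r0, r1, 12       | r0=0 r1=1 r2=9 r3=0
PC=7  ori   r2, r3, 5        | r0=0 r1=1 r2=5 r3=0

1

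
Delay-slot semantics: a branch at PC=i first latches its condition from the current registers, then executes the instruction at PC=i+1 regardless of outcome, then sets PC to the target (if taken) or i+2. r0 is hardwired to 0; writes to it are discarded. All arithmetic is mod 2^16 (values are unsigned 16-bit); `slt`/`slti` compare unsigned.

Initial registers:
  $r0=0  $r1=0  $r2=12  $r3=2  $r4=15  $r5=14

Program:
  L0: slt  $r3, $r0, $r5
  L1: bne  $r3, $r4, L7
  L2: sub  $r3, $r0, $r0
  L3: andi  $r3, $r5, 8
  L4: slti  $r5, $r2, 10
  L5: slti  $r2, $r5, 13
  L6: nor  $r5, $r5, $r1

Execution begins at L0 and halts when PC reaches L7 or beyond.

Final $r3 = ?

0

[0] slt  $r3, $r0, $r5  →  {$r0:0, $r1:0, $r2:12, $r3:1, $r4:15, $r5:14}
[1] bne  $r3, $r4, L7  →  {$r0:0, $r1:0, $r2:12, $r3:1, $r4:15, $r5:14}  ⟨branch taken⟩
[2] sub  $r3, $r0, $r0  →  {$r0:0, $r1:0, $r2:12, $r3:0, $r4:15, $r5:14}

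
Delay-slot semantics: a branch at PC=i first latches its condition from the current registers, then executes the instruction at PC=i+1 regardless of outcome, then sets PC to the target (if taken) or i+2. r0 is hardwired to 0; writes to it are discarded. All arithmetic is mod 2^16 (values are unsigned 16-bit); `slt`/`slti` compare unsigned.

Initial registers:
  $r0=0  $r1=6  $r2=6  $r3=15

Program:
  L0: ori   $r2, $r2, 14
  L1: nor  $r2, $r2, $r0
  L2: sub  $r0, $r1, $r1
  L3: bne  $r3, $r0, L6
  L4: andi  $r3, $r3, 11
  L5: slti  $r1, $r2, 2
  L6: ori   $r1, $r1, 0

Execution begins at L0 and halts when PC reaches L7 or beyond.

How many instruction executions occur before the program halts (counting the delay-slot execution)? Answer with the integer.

6

PC=0  ori   $r2, $r2, 14     | $r0=0 $r1=6 $r2=14 $r3=15
PC=1  nor  $r2, $r2, $r0     | $r0=0 $r1=6 $r2=65521 $r3=15
PC=2  sub  $r0, $r1, $r1     | $r0=0 $r1=6 $r2=65521 $r3=15
PC=3  bne  $r3, $r0, L6      | $r0=0 $r1=6 $r2=65521 $r3=15  [TAKEN]
PC=4  andi  $r3, $r3, 11     | $r0=0 $r1=6 $r2=65521 $r3=11
PC=6  ori   $r1, $r1, 0      | $r0=0 $r1=6 $r2=65521 $r3=11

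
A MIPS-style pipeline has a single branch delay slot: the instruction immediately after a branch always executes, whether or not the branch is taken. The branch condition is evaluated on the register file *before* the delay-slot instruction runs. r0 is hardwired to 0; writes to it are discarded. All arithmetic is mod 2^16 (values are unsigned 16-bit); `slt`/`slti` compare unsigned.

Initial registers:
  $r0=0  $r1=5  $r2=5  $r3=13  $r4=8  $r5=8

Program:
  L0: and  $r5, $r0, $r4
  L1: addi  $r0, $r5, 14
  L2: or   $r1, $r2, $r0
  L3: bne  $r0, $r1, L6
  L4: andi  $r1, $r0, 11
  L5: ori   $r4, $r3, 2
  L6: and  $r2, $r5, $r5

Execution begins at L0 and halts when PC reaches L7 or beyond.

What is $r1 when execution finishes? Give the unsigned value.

  step pc=0: and  $r5, $r0, $r4  regs=(0,5,5,13,8,0)
  step pc=1: addi  $r0, $r5, 14  regs=(0,5,5,13,8,0)
  step pc=2: or   $r1, $r2, $r0  regs=(0,5,5,13,8,0)
  step pc=3: bne  $r0, $r1, L6  cond=T  regs=(0,5,5,13,8,0)
  step pc=4: andi  $r1, $r0, 11  regs=(0,0,5,13,8,0)
  step pc=6: and  $r2, $r5, $r5  regs=(0,0,0,13,8,0)

0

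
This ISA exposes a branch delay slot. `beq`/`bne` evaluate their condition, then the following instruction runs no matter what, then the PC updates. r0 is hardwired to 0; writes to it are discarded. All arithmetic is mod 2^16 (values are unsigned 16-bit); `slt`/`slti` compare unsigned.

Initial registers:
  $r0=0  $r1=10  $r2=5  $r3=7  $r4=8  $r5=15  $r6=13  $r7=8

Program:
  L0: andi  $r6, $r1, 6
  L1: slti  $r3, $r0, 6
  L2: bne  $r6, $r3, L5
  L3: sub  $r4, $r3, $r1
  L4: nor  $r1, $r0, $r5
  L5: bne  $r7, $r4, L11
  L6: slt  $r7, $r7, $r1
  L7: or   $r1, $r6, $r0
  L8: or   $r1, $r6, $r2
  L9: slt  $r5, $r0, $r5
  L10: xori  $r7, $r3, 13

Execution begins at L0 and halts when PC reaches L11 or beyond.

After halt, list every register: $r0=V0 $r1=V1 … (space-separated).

PC=0  andi  $r6, $r1, 6      | $r0=0 $r1=10 $r2=5 $r3=7 $r4=8 $r5=15 $r6=2 $r7=8
PC=1  slti  $r3, $r0, 6      | $r0=0 $r1=10 $r2=5 $r3=1 $r4=8 $r5=15 $r6=2 $r7=8
PC=2  bne  $r6, $r3, L5      | $r0=0 $r1=10 $r2=5 $r3=1 $r4=8 $r5=15 $r6=2 $r7=8  [TAKEN]
PC=3  sub  $r4, $r3, $r1     | $r0=0 $r1=10 $r2=5 $r3=1 $r4=65527 $r5=15 $r6=2 $r7=8
PC=5  bne  $r7, $r4, L11     | $r0=0 $r1=10 $r2=5 $r3=1 $r4=65527 $r5=15 $r6=2 $r7=8  [TAKEN]
PC=6  slt  $r7, $r7, $r1     | $r0=0 $r1=10 $r2=5 $r3=1 $r4=65527 $r5=15 $r6=2 $r7=1

$r0=0 $r1=10 $r2=5 $r3=1 $r4=65527 $r5=15 $r6=2 $r7=1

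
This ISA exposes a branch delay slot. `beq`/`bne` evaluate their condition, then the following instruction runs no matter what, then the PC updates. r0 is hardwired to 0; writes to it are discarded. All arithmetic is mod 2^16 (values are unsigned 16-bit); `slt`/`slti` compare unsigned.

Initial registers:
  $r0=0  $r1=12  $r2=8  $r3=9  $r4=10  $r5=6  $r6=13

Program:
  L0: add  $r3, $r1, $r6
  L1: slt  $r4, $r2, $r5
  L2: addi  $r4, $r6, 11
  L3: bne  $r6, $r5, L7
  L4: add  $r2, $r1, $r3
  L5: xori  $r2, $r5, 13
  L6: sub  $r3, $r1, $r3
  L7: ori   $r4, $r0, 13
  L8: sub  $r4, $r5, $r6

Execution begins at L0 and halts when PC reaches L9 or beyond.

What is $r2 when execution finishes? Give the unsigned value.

37

PC=0  add  $r3, $r1, $r6     | $r0=0 $r1=12 $r2=8 $r3=25 $r4=10 $r5=6 $r6=13
PC=1  slt  $r4, $r2, $r5     | $r0=0 $r1=12 $r2=8 $r3=25 $r4=0 $r5=6 $r6=13
PC=2  addi  $r4, $r6, 11     | $r0=0 $r1=12 $r2=8 $r3=25 $r4=24 $r5=6 $r6=13
PC=3  bne  $r6, $r5, L7      | $r0=0 $r1=12 $r2=8 $r3=25 $r4=24 $r5=6 $r6=13  [TAKEN]
PC=4  add  $r2, $r1, $r3     | $r0=0 $r1=12 $r2=37 $r3=25 $r4=24 $r5=6 $r6=13
PC=7  ori   $r4, $r0, 13     | $r0=0 $r1=12 $r2=37 $r3=25 $r4=13 $r5=6 $r6=13
PC=8  sub  $r4, $r5, $r6     | $r0=0 $r1=12 $r2=37 $r3=25 $r4=65529 $r5=6 $r6=13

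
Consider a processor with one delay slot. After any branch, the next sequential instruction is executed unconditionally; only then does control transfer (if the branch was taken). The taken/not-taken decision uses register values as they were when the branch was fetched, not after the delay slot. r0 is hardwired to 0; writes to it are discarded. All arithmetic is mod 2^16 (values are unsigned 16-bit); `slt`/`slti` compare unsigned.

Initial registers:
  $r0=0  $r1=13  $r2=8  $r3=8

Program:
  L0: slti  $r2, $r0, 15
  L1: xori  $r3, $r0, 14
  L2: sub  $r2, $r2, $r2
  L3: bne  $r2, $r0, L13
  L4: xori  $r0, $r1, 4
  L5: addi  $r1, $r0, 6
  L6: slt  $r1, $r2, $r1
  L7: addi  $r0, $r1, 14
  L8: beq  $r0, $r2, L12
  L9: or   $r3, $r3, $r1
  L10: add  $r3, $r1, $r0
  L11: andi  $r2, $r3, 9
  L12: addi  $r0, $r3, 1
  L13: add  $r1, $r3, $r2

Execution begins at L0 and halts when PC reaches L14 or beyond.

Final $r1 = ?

PC=0  slti  $r2, $r0, 15     | $r0=0 $r1=13 $r2=1 $r3=8
PC=1  xori  $r3, $r0, 14     | $r0=0 $r1=13 $r2=1 $r3=14
PC=2  sub  $r2, $r2, $r2     | $r0=0 $r1=13 $r2=0 $r3=14
PC=3  bne  $r2, $r0, L13     | $r0=0 $r1=13 $r2=0 $r3=14  [not taken]
PC=4  xori  $r0, $r1, 4      | $r0=0 $r1=13 $r2=0 $r3=14
PC=5  addi  $r1, $r0, 6      | $r0=0 $r1=6 $r2=0 $r3=14
PC=6  slt  $r1, $r2, $r1     | $r0=0 $r1=1 $r2=0 $r3=14
PC=7  addi  $r0, $r1, 14     | $r0=0 $r1=1 $r2=0 $r3=14
PC=8  beq  $r0, $r2, L12     | $r0=0 $r1=1 $r2=0 $r3=14  [TAKEN]
PC=9  or   $r3, $r3, $r1     | $r0=0 $r1=1 $r2=0 $r3=15
PC=12 addi  $r0, $r3, 1      | $r0=0 $r1=1 $r2=0 $r3=15
PC=13 add  $r1, $r3, $r2     | $r0=0 $r1=15 $r2=0 $r3=15

15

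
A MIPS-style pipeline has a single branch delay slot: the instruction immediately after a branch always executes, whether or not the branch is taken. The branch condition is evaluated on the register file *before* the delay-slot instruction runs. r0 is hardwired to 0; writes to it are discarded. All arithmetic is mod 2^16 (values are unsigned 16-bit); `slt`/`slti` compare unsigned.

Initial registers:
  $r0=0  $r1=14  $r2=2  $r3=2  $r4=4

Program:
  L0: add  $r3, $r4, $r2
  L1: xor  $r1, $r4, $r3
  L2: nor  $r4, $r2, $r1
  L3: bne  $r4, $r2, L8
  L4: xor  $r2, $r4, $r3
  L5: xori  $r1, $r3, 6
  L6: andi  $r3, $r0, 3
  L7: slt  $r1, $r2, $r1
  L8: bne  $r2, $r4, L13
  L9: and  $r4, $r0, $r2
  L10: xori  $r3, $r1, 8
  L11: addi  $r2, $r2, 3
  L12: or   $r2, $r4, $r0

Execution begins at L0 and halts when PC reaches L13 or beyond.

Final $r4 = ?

#0 add  $r3, $r4, $r2 ; 0/14/2/6/4
#1 xor  $r1, $r4, $r3 ; 0/2/2/6/4
#2 nor  $r4, $r2, $r1 ; 0/2/2/6/65533
#3 bne  $r4, $r2, L8 ; 0/2/2/6/65533 ; →target
#4 xor  $r2, $r4, $r3 ; 0/2/65531/6/65533
#8 bne  $r2, $r4, L13 ; 0/2/65531/6/65533 ; →target
#9 and  $r4, $r0, $r2 ; 0/2/65531/6/0

0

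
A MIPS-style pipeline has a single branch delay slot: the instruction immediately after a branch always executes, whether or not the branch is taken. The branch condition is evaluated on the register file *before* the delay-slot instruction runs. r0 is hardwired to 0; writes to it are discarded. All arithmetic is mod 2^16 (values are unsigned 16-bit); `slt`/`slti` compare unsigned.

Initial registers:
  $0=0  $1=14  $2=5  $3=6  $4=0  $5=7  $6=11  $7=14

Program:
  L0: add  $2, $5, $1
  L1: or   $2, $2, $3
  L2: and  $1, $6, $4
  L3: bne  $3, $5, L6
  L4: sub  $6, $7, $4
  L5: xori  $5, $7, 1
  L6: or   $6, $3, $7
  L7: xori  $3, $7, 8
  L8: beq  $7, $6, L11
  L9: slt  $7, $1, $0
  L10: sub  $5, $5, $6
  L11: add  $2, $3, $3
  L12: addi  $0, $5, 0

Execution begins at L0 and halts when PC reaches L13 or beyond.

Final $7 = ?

0

#0 add  $2, $5, $1 ; 0/14/21/6/0/7/11/14
#1 or   $2, $2, $3 ; 0/14/23/6/0/7/11/14
#2 and  $1, $6, $4 ; 0/0/23/6/0/7/11/14
#3 bne  $3, $5, L6 ; 0/0/23/6/0/7/11/14 ; →target
#4 sub  $6, $7, $4 ; 0/0/23/6/0/7/14/14
#6 or   $6, $3, $7 ; 0/0/23/6/0/7/14/14
#7 xori  $3, $7, 8 ; 0/0/23/6/0/7/14/14
#8 beq  $7, $6, L11 ; 0/0/23/6/0/7/14/14 ; →target
#9 slt  $7, $1, $0 ; 0/0/23/6/0/7/14/0
#11 add  $2, $3, $3 ; 0/0/12/6/0/7/14/0
#12 addi  $0, $5, 0 ; 0/0/12/6/0/7/14/0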